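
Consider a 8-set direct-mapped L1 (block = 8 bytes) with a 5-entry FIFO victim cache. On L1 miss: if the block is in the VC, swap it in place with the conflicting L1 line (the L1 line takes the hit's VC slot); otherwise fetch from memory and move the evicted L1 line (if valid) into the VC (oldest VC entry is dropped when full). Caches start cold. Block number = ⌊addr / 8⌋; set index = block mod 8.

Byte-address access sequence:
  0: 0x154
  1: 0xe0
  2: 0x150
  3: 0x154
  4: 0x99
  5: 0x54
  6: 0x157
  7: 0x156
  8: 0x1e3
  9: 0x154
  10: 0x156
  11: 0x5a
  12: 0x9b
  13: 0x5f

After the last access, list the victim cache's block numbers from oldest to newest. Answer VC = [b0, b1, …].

VC = [10, 28, 19]

0: 0x154 (blk 42, set 2) → MISS  vc=[]
1: 0xe0 (blk 28, set 4) → MISS  vc=[]
2: 0x150 (blk 42, set 2) → L1-HIT  vc=[]
3: 0x154 (blk 42, set 2) → L1-HIT  vc=[]
4: 0x99 (blk 19, set 3) → MISS  vc=[]
5: 0x54 (blk 10, set 2) → MISS  vc=[42]
6: 0x157 (blk 42, set 2) → VC-HIT  vc=[10]
7: 0x156 (blk 42, set 2) → L1-HIT  vc=[10]
8: 0x1e3 (blk 60, set 4) → MISS  vc=[10, 28]
9: 0x154 (blk 42, set 2) → L1-HIT  vc=[10, 28]
10: 0x156 (blk 42, set 2) → L1-HIT  vc=[10, 28]
11: 0x5a (blk 11, set 3) → MISS  vc=[10, 28, 19]
12: 0x9b (blk 19, set 3) → VC-HIT  vc=[10, 28, 11]
13: 0x5f (blk 11, set 3) → VC-HIT  vc=[10, 28, 19]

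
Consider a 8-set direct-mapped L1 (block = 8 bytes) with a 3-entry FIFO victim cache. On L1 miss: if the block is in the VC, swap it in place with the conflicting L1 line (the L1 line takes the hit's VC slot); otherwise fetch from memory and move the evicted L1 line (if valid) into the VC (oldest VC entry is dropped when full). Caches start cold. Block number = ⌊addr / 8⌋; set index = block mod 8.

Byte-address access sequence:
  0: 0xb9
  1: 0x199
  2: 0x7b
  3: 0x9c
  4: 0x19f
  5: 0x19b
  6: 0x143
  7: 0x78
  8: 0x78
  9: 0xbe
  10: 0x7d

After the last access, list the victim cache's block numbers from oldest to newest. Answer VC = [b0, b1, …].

VC = [23, 19]

  [0] addr=0xb9 blk=23 s=7: MISS | VC []
  [1] addr=0x199 blk=51 s=3: MISS | VC []
  [2] addr=0x7b blk=15 s=7: MISS | VC [23]
  [3] addr=0x9c blk=19 s=3: MISS | VC [23, 51]
  [4] addr=0x19f blk=51 s=3: VC-HIT | VC [23, 19]
  [5] addr=0x19b blk=51 s=3: L1-HIT | VC [23, 19]
  [6] addr=0x143 blk=40 s=0: MISS | VC [23, 19]
  [7] addr=0x78 blk=15 s=7: L1-HIT | VC [23, 19]
  [8] addr=0x78 blk=15 s=7: L1-HIT | VC [23, 19]
  [9] addr=0xbe blk=23 s=7: VC-HIT | VC [15, 19]
  [10] addr=0x7d blk=15 s=7: VC-HIT | VC [23, 19]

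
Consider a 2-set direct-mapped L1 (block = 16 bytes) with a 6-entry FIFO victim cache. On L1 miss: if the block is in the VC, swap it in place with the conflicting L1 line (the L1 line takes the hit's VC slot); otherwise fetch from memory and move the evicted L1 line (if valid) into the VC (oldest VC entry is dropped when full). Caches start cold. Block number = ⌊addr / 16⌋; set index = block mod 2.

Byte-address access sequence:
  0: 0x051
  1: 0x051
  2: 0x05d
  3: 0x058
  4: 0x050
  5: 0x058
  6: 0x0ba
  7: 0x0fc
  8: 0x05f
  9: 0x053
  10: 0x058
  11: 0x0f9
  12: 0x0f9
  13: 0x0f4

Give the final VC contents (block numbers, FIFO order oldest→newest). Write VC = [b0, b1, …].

0: 0x51 (blk 5, set 1) → MISS  vc=[]
1: 0x51 (blk 5, set 1) → L1-HIT  vc=[]
2: 0x5d (blk 5, set 1) → L1-HIT  vc=[]
3: 0x58 (blk 5, set 1) → L1-HIT  vc=[]
4: 0x50 (blk 5, set 1) → L1-HIT  vc=[]
5: 0x58 (blk 5, set 1) → L1-HIT  vc=[]
6: 0xba (blk 11, set 1) → MISS  vc=[5]
7: 0xfc (blk 15, set 1) → MISS  vc=[5, 11]
8: 0x5f (blk 5, set 1) → VC-HIT  vc=[15, 11]
9: 0x53 (blk 5, set 1) → L1-HIT  vc=[15, 11]
10: 0x58 (blk 5, set 1) → L1-HIT  vc=[15, 11]
11: 0xf9 (blk 15, set 1) → VC-HIT  vc=[5, 11]
12: 0xf9 (blk 15, set 1) → L1-HIT  vc=[5, 11]
13: 0xf4 (blk 15, set 1) → L1-HIT  vc=[5, 11]

VC = [5, 11]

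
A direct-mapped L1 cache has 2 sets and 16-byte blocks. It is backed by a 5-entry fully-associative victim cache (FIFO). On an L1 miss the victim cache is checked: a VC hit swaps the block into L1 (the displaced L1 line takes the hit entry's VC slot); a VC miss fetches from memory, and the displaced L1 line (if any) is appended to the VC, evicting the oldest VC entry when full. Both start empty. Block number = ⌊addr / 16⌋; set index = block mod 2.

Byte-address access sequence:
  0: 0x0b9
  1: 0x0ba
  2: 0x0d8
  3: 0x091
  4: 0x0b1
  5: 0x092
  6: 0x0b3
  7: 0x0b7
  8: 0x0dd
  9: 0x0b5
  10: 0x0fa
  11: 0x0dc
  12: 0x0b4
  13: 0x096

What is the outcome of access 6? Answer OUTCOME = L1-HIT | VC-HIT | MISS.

  [0] addr=0xb9 blk=11 s=1: MISS | VC []
  [1] addr=0xba blk=11 s=1: L1-HIT | VC []
  [2] addr=0xd8 blk=13 s=1: MISS | VC [11]
  [3] addr=0x91 blk=9 s=1: MISS | VC [11, 13]
  [4] addr=0xb1 blk=11 s=1: VC-HIT | VC [9, 13]
  [5] addr=0x92 blk=9 s=1: VC-HIT | VC [11, 13]
  [6] addr=0xb3 blk=11 s=1: VC-HIT | VC [9, 13]
  [7] addr=0xb7 blk=11 s=1: L1-HIT | VC [9, 13]
  [8] addr=0xdd blk=13 s=1: VC-HIT | VC [9, 11]
  [9] addr=0xb5 blk=11 s=1: VC-HIT | VC [9, 13]
  [10] addr=0xfa blk=15 s=1: MISS | VC [9, 13, 11]
  [11] addr=0xdc blk=13 s=1: VC-HIT | VC [9, 15, 11]
  [12] addr=0xb4 blk=11 s=1: VC-HIT | VC [9, 15, 13]
  [13] addr=0x96 blk=9 s=1: VC-HIT | VC [11, 15, 13]

OUTCOME = VC-HIT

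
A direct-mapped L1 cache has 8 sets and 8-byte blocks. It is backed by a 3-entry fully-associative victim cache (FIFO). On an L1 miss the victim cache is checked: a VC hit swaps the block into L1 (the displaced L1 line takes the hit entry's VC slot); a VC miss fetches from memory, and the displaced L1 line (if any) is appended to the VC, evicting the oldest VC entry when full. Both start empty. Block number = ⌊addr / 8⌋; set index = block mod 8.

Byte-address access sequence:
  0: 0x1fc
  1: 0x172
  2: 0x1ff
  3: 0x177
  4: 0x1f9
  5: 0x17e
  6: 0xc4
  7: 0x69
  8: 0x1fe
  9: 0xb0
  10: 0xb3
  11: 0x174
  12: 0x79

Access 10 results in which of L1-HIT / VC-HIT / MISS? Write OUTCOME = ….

  [0] addr=0x1fc blk=63 s=7: MISS | VC []
  [1] addr=0x172 blk=46 s=6: MISS | VC []
  [2] addr=0x1ff blk=63 s=7: L1-HIT | VC []
  [3] addr=0x177 blk=46 s=6: L1-HIT | VC []
  [4] addr=0x1f9 blk=63 s=7: L1-HIT | VC []
  [5] addr=0x17e blk=47 s=7: MISS | VC [63]
  [6] addr=0xc4 blk=24 s=0: MISS | VC [63]
  [7] addr=0x69 blk=13 s=5: MISS | VC [63]
  [8] addr=0x1fe blk=63 s=7: VC-HIT | VC [47]
  [9] addr=0xb0 blk=22 s=6: MISS | VC [47, 46]
  [10] addr=0xb3 blk=22 s=6: L1-HIT | VC [47, 46]
  [11] addr=0x174 blk=46 s=6: VC-HIT | VC [47, 22]
  [12] addr=0x79 blk=15 s=7: MISS | VC [47, 22, 63]

OUTCOME = L1-HIT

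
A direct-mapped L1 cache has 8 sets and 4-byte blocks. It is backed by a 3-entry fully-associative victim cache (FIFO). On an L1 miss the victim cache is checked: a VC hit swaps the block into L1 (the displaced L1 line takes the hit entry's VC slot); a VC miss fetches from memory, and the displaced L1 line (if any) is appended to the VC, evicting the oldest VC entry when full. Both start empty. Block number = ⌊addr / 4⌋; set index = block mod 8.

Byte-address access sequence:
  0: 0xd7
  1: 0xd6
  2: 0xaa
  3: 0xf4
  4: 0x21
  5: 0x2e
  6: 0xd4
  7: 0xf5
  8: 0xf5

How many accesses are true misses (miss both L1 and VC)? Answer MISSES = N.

0: 0xd7 (blk 53, set 5) → MISS  vc=[]
1: 0xd6 (blk 53, set 5) → L1-HIT  vc=[]
2: 0xaa (blk 42, set 2) → MISS  vc=[]
3: 0xf4 (blk 61, set 5) → MISS  vc=[53]
4: 0x21 (blk 8, set 0) → MISS  vc=[53]
5: 0x2e (blk 11, set 3) → MISS  vc=[53]
6: 0xd4 (blk 53, set 5) → VC-HIT  vc=[61]
7: 0xf5 (blk 61, set 5) → VC-HIT  vc=[53]
8: 0xf5 (blk 61, set 5) → L1-HIT  vc=[53]

MISSES = 5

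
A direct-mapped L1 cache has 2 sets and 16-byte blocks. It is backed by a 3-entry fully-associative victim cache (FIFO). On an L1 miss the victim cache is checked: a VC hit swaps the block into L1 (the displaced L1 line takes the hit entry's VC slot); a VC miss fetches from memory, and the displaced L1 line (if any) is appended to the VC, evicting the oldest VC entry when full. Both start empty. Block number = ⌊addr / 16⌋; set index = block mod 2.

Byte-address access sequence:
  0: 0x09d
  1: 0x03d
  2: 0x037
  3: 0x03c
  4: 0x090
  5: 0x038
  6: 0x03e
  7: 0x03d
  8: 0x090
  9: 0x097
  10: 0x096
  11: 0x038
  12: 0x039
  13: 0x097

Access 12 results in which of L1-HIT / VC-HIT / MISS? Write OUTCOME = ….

0: 0x9d (blk 9, set 1) → MISS  vc=[]
1: 0x3d (blk 3, set 1) → MISS  vc=[9]
2: 0x37 (blk 3, set 1) → L1-HIT  vc=[9]
3: 0x3c (blk 3, set 1) → L1-HIT  vc=[9]
4: 0x90 (blk 9, set 1) → VC-HIT  vc=[3]
5: 0x38 (blk 3, set 1) → VC-HIT  vc=[9]
6: 0x3e (blk 3, set 1) → L1-HIT  vc=[9]
7: 0x3d (blk 3, set 1) → L1-HIT  vc=[9]
8: 0x90 (blk 9, set 1) → VC-HIT  vc=[3]
9: 0x97 (blk 9, set 1) → L1-HIT  vc=[3]
10: 0x96 (blk 9, set 1) → L1-HIT  vc=[3]
11: 0x38 (blk 3, set 1) → VC-HIT  vc=[9]
12: 0x39 (blk 3, set 1) → L1-HIT  vc=[9]
13: 0x97 (blk 9, set 1) → VC-HIT  vc=[3]

OUTCOME = L1-HIT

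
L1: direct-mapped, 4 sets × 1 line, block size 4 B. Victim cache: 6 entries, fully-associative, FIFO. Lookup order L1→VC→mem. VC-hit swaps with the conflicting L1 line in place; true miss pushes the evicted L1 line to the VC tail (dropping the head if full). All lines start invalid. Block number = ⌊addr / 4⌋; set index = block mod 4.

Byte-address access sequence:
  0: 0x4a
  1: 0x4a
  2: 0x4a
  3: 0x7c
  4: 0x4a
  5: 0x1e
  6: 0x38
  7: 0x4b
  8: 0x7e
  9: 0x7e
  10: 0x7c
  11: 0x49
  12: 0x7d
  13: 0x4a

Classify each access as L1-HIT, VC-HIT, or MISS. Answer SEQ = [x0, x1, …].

  [0] addr=0x4a blk=18 s=2: MISS | VC []
  [1] addr=0x4a blk=18 s=2: L1-HIT | VC []
  [2] addr=0x4a blk=18 s=2: L1-HIT | VC []
  [3] addr=0x7c blk=31 s=3: MISS | VC []
  [4] addr=0x4a blk=18 s=2: L1-HIT | VC []
  [5] addr=0x1e blk=7 s=3: MISS | VC [31]
  [6] addr=0x38 blk=14 s=2: MISS | VC [31, 18]
  [7] addr=0x4b blk=18 s=2: VC-HIT | VC [31, 14]
  [8] addr=0x7e blk=31 s=3: VC-HIT | VC [7, 14]
  [9] addr=0x7e blk=31 s=3: L1-HIT | VC [7, 14]
  [10] addr=0x7c blk=31 s=3: L1-HIT | VC [7, 14]
  [11] addr=0x49 blk=18 s=2: L1-HIT | VC [7, 14]
  [12] addr=0x7d blk=31 s=3: L1-HIT | VC [7, 14]
  [13] addr=0x4a blk=18 s=2: L1-HIT | VC [7, 14]

SEQ = [MISS, L1-HIT, L1-HIT, MISS, L1-HIT, MISS, MISS, VC-HIT, VC-HIT, L1-HIT, L1-HIT, L1-HIT, L1-HIT, L1-HIT]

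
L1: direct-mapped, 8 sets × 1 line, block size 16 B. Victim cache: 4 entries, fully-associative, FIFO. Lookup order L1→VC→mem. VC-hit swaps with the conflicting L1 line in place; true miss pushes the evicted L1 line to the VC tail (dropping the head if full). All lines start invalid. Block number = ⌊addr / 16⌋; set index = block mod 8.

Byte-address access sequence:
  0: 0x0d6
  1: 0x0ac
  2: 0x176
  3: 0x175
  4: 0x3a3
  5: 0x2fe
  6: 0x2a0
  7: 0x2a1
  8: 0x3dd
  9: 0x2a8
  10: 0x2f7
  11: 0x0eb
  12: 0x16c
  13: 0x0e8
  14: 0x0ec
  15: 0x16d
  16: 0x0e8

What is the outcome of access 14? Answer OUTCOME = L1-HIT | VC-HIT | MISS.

  [0] addr=0xd6 blk=13 s=5: MISS | VC []
  [1] addr=0xac blk=10 s=2: MISS | VC []
  [2] addr=0x176 blk=23 s=7: MISS | VC []
  [3] addr=0x175 blk=23 s=7: L1-HIT | VC []
  [4] addr=0x3a3 blk=58 s=2: MISS | VC [10]
  [5] addr=0x2fe blk=47 s=7: MISS | VC [10, 23]
  [6] addr=0x2a0 blk=42 s=2: MISS | VC [10, 23, 58]
  [7] addr=0x2a1 blk=42 s=2: L1-HIT | VC [10, 23, 58]
  [8] addr=0x3dd blk=61 s=5: MISS | VC [10, 23, 58, 13]
  [9] addr=0x2a8 blk=42 s=2: L1-HIT | VC [10, 23, 58, 13]
  [10] addr=0x2f7 blk=47 s=7: L1-HIT | VC [10, 23, 58, 13]
  [11] addr=0xeb blk=14 s=6: MISS | VC [10, 23, 58, 13]
  [12] addr=0x16c blk=22 s=6: MISS | VC [23, 58, 13, 14]
  [13] addr=0xe8 blk=14 s=6: VC-HIT | VC [23, 58, 13, 22]
  [14] addr=0xec blk=14 s=6: L1-HIT | VC [23, 58, 13, 22]
  [15] addr=0x16d blk=22 s=6: VC-HIT | VC [23, 58, 13, 14]
  [16] addr=0xe8 blk=14 s=6: VC-HIT | VC [23, 58, 13, 22]

OUTCOME = L1-HIT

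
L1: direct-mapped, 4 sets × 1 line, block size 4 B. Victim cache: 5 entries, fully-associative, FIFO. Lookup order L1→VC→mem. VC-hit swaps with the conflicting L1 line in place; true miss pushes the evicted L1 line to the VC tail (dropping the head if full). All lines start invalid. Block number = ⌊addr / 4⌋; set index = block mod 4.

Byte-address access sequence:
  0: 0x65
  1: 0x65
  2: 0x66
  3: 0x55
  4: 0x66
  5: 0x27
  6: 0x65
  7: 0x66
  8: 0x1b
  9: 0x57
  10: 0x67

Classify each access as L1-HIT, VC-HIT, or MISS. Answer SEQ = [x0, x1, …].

  [0] addr=0x65 blk=25 s=1: MISS | VC []
  [1] addr=0x65 blk=25 s=1: L1-HIT | VC []
  [2] addr=0x66 blk=25 s=1: L1-HIT | VC []
  [3] addr=0x55 blk=21 s=1: MISS | VC [25]
  [4] addr=0x66 blk=25 s=1: VC-HIT | VC [21]
  [5] addr=0x27 blk=9 s=1: MISS | VC [21, 25]
  [6] addr=0x65 blk=25 s=1: VC-HIT | VC [21, 9]
  [7] addr=0x66 blk=25 s=1: L1-HIT | VC [21, 9]
  [8] addr=0x1b blk=6 s=2: MISS | VC [21, 9]
  [9] addr=0x57 blk=21 s=1: VC-HIT | VC [25, 9]
  [10] addr=0x67 blk=25 s=1: VC-HIT | VC [21, 9]

SEQ = [MISS, L1-HIT, L1-HIT, MISS, VC-HIT, MISS, VC-HIT, L1-HIT, MISS, VC-HIT, VC-HIT]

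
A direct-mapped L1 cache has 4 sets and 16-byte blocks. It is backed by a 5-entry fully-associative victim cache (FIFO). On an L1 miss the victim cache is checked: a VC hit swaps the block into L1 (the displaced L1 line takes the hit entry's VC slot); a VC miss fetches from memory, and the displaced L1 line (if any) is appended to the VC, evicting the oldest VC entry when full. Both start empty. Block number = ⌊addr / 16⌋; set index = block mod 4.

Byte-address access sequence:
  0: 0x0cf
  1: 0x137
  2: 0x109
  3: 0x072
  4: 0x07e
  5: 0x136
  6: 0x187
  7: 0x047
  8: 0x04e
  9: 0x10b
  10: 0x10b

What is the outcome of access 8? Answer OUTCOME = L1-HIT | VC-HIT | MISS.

OUTCOME = L1-HIT

#0 0xcf→b12/s0 MISS; vc=[]
#1 0x137→b19/s3 MISS; vc=[]
#2 0x109→b16/s0 MISS; vc=[12]
#3 0x72→b7/s3 MISS; vc=[12,19]
#4 0x7e→b7/s3 L1-HIT; vc=[12,19]
#5 0x136→b19/s3 VC-HIT; vc=[12,7]
#6 0x187→b24/s0 MISS; vc=[12,7,16]
#7 0x47→b4/s0 MISS; vc=[12,7,16,24]
#8 0x4e→b4/s0 L1-HIT; vc=[12,7,16,24]
#9 0x10b→b16/s0 VC-HIT; vc=[12,7,4,24]
#10 0x10b→b16/s0 L1-HIT; vc=[12,7,4,24]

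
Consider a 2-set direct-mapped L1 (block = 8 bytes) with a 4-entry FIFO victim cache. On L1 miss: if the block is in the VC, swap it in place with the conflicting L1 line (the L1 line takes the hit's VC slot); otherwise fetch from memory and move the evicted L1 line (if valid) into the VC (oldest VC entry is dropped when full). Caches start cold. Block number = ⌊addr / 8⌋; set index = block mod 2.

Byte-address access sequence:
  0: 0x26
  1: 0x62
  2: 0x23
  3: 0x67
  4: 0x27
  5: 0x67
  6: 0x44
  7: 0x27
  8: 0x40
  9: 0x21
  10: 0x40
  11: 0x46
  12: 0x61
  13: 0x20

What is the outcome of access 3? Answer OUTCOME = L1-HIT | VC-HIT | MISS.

#0 0x26→b4/s0 MISS; vc=[]
#1 0x62→b12/s0 MISS; vc=[4]
#2 0x23→b4/s0 VC-HIT; vc=[12]
#3 0x67→b12/s0 VC-HIT; vc=[4]
#4 0x27→b4/s0 VC-HIT; vc=[12]
#5 0x67→b12/s0 VC-HIT; vc=[4]
#6 0x44→b8/s0 MISS; vc=[4,12]
#7 0x27→b4/s0 VC-HIT; vc=[8,12]
#8 0x40→b8/s0 VC-HIT; vc=[4,12]
#9 0x21→b4/s0 VC-HIT; vc=[8,12]
#10 0x40→b8/s0 VC-HIT; vc=[4,12]
#11 0x46→b8/s0 L1-HIT; vc=[4,12]
#12 0x61→b12/s0 VC-HIT; vc=[4,8]
#13 0x20→b4/s0 VC-HIT; vc=[12,8]

OUTCOME = VC-HIT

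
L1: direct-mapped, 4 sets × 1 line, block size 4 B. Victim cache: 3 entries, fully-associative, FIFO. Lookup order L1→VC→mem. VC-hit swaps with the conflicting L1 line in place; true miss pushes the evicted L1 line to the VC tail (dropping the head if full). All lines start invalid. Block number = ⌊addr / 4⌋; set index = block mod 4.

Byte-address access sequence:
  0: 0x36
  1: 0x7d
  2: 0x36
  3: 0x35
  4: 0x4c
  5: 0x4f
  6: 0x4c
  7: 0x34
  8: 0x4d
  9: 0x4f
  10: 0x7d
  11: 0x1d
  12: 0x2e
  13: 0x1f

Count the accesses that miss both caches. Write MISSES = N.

0: 0x36 (blk 13, set 1) → MISS  vc=[]
1: 0x7d (blk 31, set 3) → MISS  vc=[]
2: 0x36 (blk 13, set 1) → L1-HIT  vc=[]
3: 0x35 (blk 13, set 1) → L1-HIT  vc=[]
4: 0x4c (blk 19, set 3) → MISS  vc=[31]
5: 0x4f (blk 19, set 3) → L1-HIT  vc=[31]
6: 0x4c (blk 19, set 3) → L1-HIT  vc=[31]
7: 0x34 (blk 13, set 1) → L1-HIT  vc=[31]
8: 0x4d (blk 19, set 3) → L1-HIT  vc=[31]
9: 0x4f (blk 19, set 3) → L1-HIT  vc=[31]
10: 0x7d (blk 31, set 3) → VC-HIT  vc=[19]
11: 0x1d (blk 7, set 3) → MISS  vc=[19, 31]
12: 0x2e (blk 11, set 3) → MISS  vc=[19, 31, 7]
13: 0x1f (blk 7, set 3) → VC-HIT  vc=[19, 31, 11]

MISSES = 5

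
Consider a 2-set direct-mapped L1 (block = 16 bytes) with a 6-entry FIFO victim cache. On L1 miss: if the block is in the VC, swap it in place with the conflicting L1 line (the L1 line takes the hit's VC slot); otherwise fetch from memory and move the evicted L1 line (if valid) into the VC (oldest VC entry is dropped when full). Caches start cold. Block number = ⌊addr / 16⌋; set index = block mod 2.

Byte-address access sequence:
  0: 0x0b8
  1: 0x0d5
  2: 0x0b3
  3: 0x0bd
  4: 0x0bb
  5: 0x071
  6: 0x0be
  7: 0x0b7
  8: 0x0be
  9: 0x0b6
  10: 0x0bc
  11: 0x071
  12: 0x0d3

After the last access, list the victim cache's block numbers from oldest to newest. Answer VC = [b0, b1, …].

0: 0xb8 (blk 11, set 1) → MISS  vc=[]
1: 0xd5 (blk 13, set 1) → MISS  vc=[11]
2: 0xb3 (blk 11, set 1) → VC-HIT  vc=[13]
3: 0xbd (blk 11, set 1) → L1-HIT  vc=[13]
4: 0xbb (blk 11, set 1) → L1-HIT  vc=[13]
5: 0x71 (blk 7, set 1) → MISS  vc=[13, 11]
6: 0xbe (blk 11, set 1) → VC-HIT  vc=[13, 7]
7: 0xb7 (blk 11, set 1) → L1-HIT  vc=[13, 7]
8: 0xbe (blk 11, set 1) → L1-HIT  vc=[13, 7]
9: 0xb6 (blk 11, set 1) → L1-HIT  vc=[13, 7]
10: 0xbc (blk 11, set 1) → L1-HIT  vc=[13, 7]
11: 0x71 (blk 7, set 1) → VC-HIT  vc=[13, 11]
12: 0xd3 (blk 13, set 1) → VC-HIT  vc=[7, 11]

VC = [7, 11]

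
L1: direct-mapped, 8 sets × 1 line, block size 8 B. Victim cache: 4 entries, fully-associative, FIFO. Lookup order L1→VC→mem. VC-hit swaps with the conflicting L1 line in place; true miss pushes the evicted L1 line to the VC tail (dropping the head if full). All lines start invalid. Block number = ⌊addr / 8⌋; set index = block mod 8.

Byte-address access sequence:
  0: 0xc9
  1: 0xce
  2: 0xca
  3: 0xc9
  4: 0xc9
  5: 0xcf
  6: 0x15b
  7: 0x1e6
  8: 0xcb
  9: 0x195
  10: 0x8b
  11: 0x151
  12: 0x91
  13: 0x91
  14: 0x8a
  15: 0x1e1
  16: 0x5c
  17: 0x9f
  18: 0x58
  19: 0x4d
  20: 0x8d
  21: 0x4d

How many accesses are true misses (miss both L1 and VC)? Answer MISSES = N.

MISSES = 10

0: 0xc9 (blk 25, set 1) → MISS  vc=[]
1: 0xce (blk 25, set 1) → L1-HIT  vc=[]
2: 0xca (blk 25, set 1) → L1-HIT  vc=[]
3: 0xc9 (blk 25, set 1) → L1-HIT  vc=[]
4: 0xc9 (blk 25, set 1) → L1-HIT  vc=[]
5: 0xcf (blk 25, set 1) → L1-HIT  vc=[]
6: 0x15b (blk 43, set 3) → MISS  vc=[]
7: 0x1e6 (blk 60, set 4) → MISS  vc=[]
8: 0xcb (blk 25, set 1) → L1-HIT  vc=[]
9: 0x195 (blk 50, set 2) → MISS  vc=[]
10: 0x8b (blk 17, set 1) → MISS  vc=[25]
11: 0x151 (blk 42, set 2) → MISS  vc=[25, 50]
12: 0x91 (blk 18, set 2) → MISS  vc=[25, 50, 42]
13: 0x91 (blk 18, set 2) → L1-HIT  vc=[25, 50, 42]
14: 0x8a (blk 17, set 1) → L1-HIT  vc=[25, 50, 42]
15: 0x1e1 (blk 60, set 4) → L1-HIT  vc=[25, 50, 42]
16: 0x5c (blk 11, set 3) → MISS  vc=[25, 50, 42, 43]
17: 0x9f (blk 19, set 3) → MISS  vc=[50, 42, 43, 11]
18: 0x58 (blk 11, set 3) → VC-HIT  vc=[50, 42, 43, 19]
19: 0x4d (blk 9, set 1) → MISS  vc=[42, 43, 19, 17]
20: 0x8d (blk 17, set 1) → VC-HIT  vc=[42, 43, 19, 9]
21: 0x4d (blk 9, set 1) → VC-HIT  vc=[42, 43, 19, 17]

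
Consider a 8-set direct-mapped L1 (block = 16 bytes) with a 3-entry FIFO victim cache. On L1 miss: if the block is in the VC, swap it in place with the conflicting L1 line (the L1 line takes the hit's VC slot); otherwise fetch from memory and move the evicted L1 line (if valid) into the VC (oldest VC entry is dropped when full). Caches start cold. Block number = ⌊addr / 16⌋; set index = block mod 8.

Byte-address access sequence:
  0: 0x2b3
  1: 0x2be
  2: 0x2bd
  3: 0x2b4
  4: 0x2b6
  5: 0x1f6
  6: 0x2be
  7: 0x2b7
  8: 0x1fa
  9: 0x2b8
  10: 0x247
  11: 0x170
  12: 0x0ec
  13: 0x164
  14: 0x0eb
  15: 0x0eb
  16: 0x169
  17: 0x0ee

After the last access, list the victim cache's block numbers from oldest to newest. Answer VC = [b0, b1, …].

VC = [31, 22]

  [0] addr=0x2b3 blk=43 s=3: MISS | VC []
  [1] addr=0x2be blk=43 s=3: L1-HIT | VC []
  [2] addr=0x2bd blk=43 s=3: L1-HIT | VC []
  [3] addr=0x2b4 blk=43 s=3: L1-HIT | VC []
  [4] addr=0x2b6 blk=43 s=3: L1-HIT | VC []
  [5] addr=0x1f6 blk=31 s=7: MISS | VC []
  [6] addr=0x2be blk=43 s=3: L1-HIT | VC []
  [7] addr=0x2b7 blk=43 s=3: L1-HIT | VC []
  [8] addr=0x1fa blk=31 s=7: L1-HIT | VC []
  [9] addr=0x2b8 blk=43 s=3: L1-HIT | VC []
  [10] addr=0x247 blk=36 s=4: MISS | VC []
  [11] addr=0x170 blk=23 s=7: MISS | VC [31]
  [12] addr=0xec blk=14 s=6: MISS | VC [31]
  [13] addr=0x164 blk=22 s=6: MISS | VC [31, 14]
  [14] addr=0xeb blk=14 s=6: VC-HIT | VC [31, 22]
  [15] addr=0xeb blk=14 s=6: L1-HIT | VC [31, 22]
  [16] addr=0x169 blk=22 s=6: VC-HIT | VC [31, 14]
  [17] addr=0xee blk=14 s=6: VC-HIT | VC [31, 22]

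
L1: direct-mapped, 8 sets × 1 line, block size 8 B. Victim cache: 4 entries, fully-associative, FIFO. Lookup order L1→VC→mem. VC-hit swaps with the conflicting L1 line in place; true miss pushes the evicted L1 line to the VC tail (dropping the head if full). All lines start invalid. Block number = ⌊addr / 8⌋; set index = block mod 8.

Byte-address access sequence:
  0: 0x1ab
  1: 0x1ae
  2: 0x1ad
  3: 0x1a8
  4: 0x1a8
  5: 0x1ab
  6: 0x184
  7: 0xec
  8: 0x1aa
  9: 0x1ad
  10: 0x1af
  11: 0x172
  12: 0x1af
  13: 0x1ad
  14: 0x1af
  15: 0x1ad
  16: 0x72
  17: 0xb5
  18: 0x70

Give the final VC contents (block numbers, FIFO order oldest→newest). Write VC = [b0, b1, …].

VC = [29, 46, 22]

#0 0x1ab→b53/s5 MISS; vc=[]
#1 0x1ae→b53/s5 L1-HIT; vc=[]
#2 0x1ad→b53/s5 L1-HIT; vc=[]
#3 0x1a8→b53/s5 L1-HIT; vc=[]
#4 0x1a8→b53/s5 L1-HIT; vc=[]
#5 0x1ab→b53/s5 L1-HIT; vc=[]
#6 0x184→b48/s0 MISS; vc=[]
#7 0xec→b29/s5 MISS; vc=[53]
#8 0x1aa→b53/s5 VC-HIT; vc=[29]
#9 0x1ad→b53/s5 L1-HIT; vc=[29]
#10 0x1af→b53/s5 L1-HIT; vc=[29]
#11 0x172→b46/s6 MISS; vc=[29]
#12 0x1af→b53/s5 L1-HIT; vc=[29]
#13 0x1ad→b53/s5 L1-HIT; vc=[29]
#14 0x1af→b53/s5 L1-HIT; vc=[29]
#15 0x1ad→b53/s5 L1-HIT; vc=[29]
#16 0x72→b14/s6 MISS; vc=[29,46]
#17 0xb5→b22/s6 MISS; vc=[29,46,14]
#18 0x70→b14/s6 VC-HIT; vc=[29,46,22]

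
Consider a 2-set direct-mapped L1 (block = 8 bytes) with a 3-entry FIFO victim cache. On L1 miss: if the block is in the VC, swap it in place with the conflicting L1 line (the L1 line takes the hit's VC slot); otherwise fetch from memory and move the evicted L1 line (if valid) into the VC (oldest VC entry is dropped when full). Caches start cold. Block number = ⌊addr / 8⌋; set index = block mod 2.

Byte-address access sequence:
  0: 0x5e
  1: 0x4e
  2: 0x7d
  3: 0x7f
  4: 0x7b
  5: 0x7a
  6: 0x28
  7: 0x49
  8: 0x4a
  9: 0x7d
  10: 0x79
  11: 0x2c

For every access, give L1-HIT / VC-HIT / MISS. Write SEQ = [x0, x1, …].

SEQ = [MISS, MISS, MISS, L1-HIT, L1-HIT, L1-HIT, MISS, VC-HIT, L1-HIT, VC-HIT, L1-HIT, VC-HIT]

  [0] addr=0x5e blk=11 s=1: MISS | VC []
  [1] addr=0x4e blk=9 s=1: MISS | VC [11]
  [2] addr=0x7d blk=15 s=1: MISS | VC [11, 9]
  [3] addr=0x7f blk=15 s=1: L1-HIT | VC [11, 9]
  [4] addr=0x7b blk=15 s=1: L1-HIT | VC [11, 9]
  [5] addr=0x7a blk=15 s=1: L1-HIT | VC [11, 9]
  [6] addr=0x28 blk=5 s=1: MISS | VC [11, 9, 15]
  [7] addr=0x49 blk=9 s=1: VC-HIT | VC [11, 5, 15]
  [8] addr=0x4a blk=9 s=1: L1-HIT | VC [11, 5, 15]
  [9] addr=0x7d blk=15 s=1: VC-HIT | VC [11, 5, 9]
  [10] addr=0x79 blk=15 s=1: L1-HIT | VC [11, 5, 9]
  [11] addr=0x2c blk=5 s=1: VC-HIT | VC [11, 15, 9]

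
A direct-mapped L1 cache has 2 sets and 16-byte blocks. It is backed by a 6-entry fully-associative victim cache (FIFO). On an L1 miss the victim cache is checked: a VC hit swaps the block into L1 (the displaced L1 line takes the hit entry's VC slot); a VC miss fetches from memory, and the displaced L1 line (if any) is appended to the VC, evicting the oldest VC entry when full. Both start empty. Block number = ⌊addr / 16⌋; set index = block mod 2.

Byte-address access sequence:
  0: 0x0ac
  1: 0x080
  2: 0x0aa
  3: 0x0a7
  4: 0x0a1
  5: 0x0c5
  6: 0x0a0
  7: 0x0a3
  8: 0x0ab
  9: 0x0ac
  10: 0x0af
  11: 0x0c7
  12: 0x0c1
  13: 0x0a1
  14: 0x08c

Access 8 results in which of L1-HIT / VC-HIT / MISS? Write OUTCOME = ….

0: 0xac (blk 10, set 0) → MISS  vc=[]
1: 0x80 (blk 8, set 0) → MISS  vc=[10]
2: 0xaa (blk 10, set 0) → VC-HIT  vc=[8]
3: 0xa7 (blk 10, set 0) → L1-HIT  vc=[8]
4: 0xa1 (blk 10, set 0) → L1-HIT  vc=[8]
5: 0xc5 (blk 12, set 0) → MISS  vc=[8, 10]
6: 0xa0 (blk 10, set 0) → VC-HIT  vc=[8, 12]
7: 0xa3 (blk 10, set 0) → L1-HIT  vc=[8, 12]
8: 0xab (blk 10, set 0) → L1-HIT  vc=[8, 12]
9: 0xac (blk 10, set 0) → L1-HIT  vc=[8, 12]
10: 0xaf (blk 10, set 0) → L1-HIT  vc=[8, 12]
11: 0xc7 (blk 12, set 0) → VC-HIT  vc=[8, 10]
12: 0xc1 (blk 12, set 0) → L1-HIT  vc=[8, 10]
13: 0xa1 (blk 10, set 0) → VC-HIT  vc=[8, 12]
14: 0x8c (blk 8, set 0) → VC-HIT  vc=[10, 12]

OUTCOME = L1-HIT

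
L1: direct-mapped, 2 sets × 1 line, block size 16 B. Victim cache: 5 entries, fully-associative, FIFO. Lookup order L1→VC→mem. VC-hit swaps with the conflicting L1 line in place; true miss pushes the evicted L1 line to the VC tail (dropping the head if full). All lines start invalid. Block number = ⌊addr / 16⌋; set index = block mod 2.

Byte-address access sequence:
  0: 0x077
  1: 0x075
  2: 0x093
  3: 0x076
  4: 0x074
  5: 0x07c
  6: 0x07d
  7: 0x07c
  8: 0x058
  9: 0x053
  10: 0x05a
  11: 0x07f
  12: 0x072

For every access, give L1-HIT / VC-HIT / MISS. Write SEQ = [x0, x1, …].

  [0] addr=0x77 blk=7 s=1: MISS | VC []
  [1] addr=0x75 blk=7 s=1: L1-HIT | VC []
  [2] addr=0x93 blk=9 s=1: MISS | VC [7]
  [3] addr=0x76 blk=7 s=1: VC-HIT | VC [9]
  [4] addr=0x74 blk=7 s=1: L1-HIT | VC [9]
  [5] addr=0x7c blk=7 s=1: L1-HIT | VC [9]
  [6] addr=0x7d blk=7 s=1: L1-HIT | VC [9]
  [7] addr=0x7c blk=7 s=1: L1-HIT | VC [9]
  [8] addr=0x58 blk=5 s=1: MISS | VC [9, 7]
  [9] addr=0x53 blk=5 s=1: L1-HIT | VC [9, 7]
  [10] addr=0x5a blk=5 s=1: L1-HIT | VC [9, 7]
  [11] addr=0x7f blk=7 s=1: VC-HIT | VC [9, 5]
  [12] addr=0x72 blk=7 s=1: L1-HIT | VC [9, 5]

SEQ = [MISS, L1-HIT, MISS, VC-HIT, L1-HIT, L1-HIT, L1-HIT, L1-HIT, MISS, L1-HIT, L1-HIT, VC-HIT, L1-HIT]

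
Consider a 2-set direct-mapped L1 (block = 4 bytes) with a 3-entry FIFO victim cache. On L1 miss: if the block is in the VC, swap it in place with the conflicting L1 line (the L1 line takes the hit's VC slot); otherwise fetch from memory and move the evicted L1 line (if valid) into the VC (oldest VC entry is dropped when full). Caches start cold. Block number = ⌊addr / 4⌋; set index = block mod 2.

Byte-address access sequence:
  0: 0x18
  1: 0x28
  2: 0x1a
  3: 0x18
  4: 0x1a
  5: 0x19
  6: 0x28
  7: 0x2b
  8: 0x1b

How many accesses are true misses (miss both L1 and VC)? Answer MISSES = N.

#0 0x18→b6/s0 MISS; vc=[]
#1 0x28→b10/s0 MISS; vc=[6]
#2 0x1a→b6/s0 VC-HIT; vc=[10]
#3 0x18→b6/s0 L1-HIT; vc=[10]
#4 0x1a→b6/s0 L1-HIT; vc=[10]
#5 0x19→b6/s0 L1-HIT; vc=[10]
#6 0x28→b10/s0 VC-HIT; vc=[6]
#7 0x2b→b10/s0 L1-HIT; vc=[6]
#8 0x1b→b6/s0 VC-HIT; vc=[10]

MISSES = 2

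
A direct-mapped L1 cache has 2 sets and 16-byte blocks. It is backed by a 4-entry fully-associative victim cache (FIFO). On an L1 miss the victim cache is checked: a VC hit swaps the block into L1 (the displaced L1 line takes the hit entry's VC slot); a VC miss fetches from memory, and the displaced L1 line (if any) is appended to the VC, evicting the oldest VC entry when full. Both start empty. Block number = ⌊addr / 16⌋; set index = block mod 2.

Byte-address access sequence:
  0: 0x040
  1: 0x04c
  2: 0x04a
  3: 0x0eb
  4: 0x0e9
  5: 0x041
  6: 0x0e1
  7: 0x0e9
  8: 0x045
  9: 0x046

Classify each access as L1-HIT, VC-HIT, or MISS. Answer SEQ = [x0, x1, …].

#0 0x40→b4/s0 MISS; vc=[]
#1 0x4c→b4/s0 L1-HIT; vc=[]
#2 0x4a→b4/s0 L1-HIT; vc=[]
#3 0xeb→b14/s0 MISS; vc=[4]
#4 0xe9→b14/s0 L1-HIT; vc=[4]
#5 0x41→b4/s0 VC-HIT; vc=[14]
#6 0xe1→b14/s0 VC-HIT; vc=[4]
#7 0xe9→b14/s0 L1-HIT; vc=[4]
#8 0x45→b4/s0 VC-HIT; vc=[14]
#9 0x46→b4/s0 L1-HIT; vc=[14]

SEQ = [MISS, L1-HIT, L1-HIT, MISS, L1-HIT, VC-HIT, VC-HIT, L1-HIT, VC-HIT, L1-HIT]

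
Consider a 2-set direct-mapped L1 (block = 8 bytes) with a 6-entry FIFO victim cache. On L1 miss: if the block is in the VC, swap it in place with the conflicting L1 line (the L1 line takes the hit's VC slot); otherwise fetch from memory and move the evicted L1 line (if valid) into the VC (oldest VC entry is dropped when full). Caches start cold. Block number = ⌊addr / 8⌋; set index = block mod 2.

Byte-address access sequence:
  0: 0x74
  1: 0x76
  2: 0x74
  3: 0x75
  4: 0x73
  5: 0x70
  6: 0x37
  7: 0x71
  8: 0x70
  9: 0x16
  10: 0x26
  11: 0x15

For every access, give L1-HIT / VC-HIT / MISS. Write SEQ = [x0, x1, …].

SEQ = [MISS, L1-HIT, L1-HIT, L1-HIT, L1-HIT, L1-HIT, MISS, VC-HIT, L1-HIT, MISS, MISS, VC-HIT]

#0 0x74→b14/s0 MISS; vc=[]
#1 0x76→b14/s0 L1-HIT; vc=[]
#2 0x74→b14/s0 L1-HIT; vc=[]
#3 0x75→b14/s0 L1-HIT; vc=[]
#4 0x73→b14/s0 L1-HIT; vc=[]
#5 0x70→b14/s0 L1-HIT; vc=[]
#6 0x37→b6/s0 MISS; vc=[14]
#7 0x71→b14/s0 VC-HIT; vc=[6]
#8 0x70→b14/s0 L1-HIT; vc=[6]
#9 0x16→b2/s0 MISS; vc=[6,14]
#10 0x26→b4/s0 MISS; vc=[6,14,2]
#11 0x15→b2/s0 VC-HIT; vc=[6,14,4]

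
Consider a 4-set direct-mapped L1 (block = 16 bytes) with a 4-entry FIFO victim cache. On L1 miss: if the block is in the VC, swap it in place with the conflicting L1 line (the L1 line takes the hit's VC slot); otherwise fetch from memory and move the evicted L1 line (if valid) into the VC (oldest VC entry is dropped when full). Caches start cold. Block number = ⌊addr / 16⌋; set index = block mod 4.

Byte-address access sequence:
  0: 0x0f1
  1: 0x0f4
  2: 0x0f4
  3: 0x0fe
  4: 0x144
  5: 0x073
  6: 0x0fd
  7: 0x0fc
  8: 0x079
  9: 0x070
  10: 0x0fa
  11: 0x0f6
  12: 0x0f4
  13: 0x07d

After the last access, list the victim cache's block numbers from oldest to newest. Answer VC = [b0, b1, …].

VC = [15]

#0 0xf1→b15/s3 MISS; vc=[]
#1 0xf4→b15/s3 L1-HIT; vc=[]
#2 0xf4→b15/s3 L1-HIT; vc=[]
#3 0xfe→b15/s3 L1-HIT; vc=[]
#4 0x144→b20/s0 MISS; vc=[]
#5 0x73→b7/s3 MISS; vc=[15]
#6 0xfd→b15/s3 VC-HIT; vc=[7]
#7 0xfc→b15/s3 L1-HIT; vc=[7]
#8 0x79→b7/s3 VC-HIT; vc=[15]
#9 0x70→b7/s3 L1-HIT; vc=[15]
#10 0xfa→b15/s3 VC-HIT; vc=[7]
#11 0xf6→b15/s3 L1-HIT; vc=[7]
#12 0xf4→b15/s3 L1-HIT; vc=[7]
#13 0x7d→b7/s3 VC-HIT; vc=[15]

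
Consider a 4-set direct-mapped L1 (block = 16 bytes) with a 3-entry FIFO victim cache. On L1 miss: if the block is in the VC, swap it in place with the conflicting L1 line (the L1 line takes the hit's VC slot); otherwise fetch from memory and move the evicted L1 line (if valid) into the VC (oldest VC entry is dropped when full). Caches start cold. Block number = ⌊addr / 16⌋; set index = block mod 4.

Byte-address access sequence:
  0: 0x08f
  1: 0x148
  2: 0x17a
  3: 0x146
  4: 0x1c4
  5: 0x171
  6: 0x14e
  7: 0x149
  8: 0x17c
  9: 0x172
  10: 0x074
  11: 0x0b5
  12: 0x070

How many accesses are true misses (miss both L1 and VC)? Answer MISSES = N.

MISSES = 6

  [0] addr=0x8f blk=8 s=0: MISS | VC []
  [1] addr=0x148 blk=20 s=0: MISS | VC [8]
  [2] addr=0x17a blk=23 s=3: MISS | VC [8]
  [3] addr=0x146 blk=20 s=0: L1-HIT | VC [8]
  [4] addr=0x1c4 blk=28 s=0: MISS | VC [8, 20]
  [5] addr=0x171 blk=23 s=3: L1-HIT | VC [8, 20]
  [6] addr=0x14e blk=20 s=0: VC-HIT | VC [8, 28]
  [7] addr=0x149 blk=20 s=0: L1-HIT | VC [8, 28]
  [8] addr=0x17c blk=23 s=3: L1-HIT | VC [8, 28]
  [9] addr=0x172 blk=23 s=3: L1-HIT | VC [8, 28]
  [10] addr=0x74 blk=7 s=3: MISS | VC [8, 28, 23]
  [11] addr=0xb5 blk=11 s=3: MISS | VC [28, 23, 7]
  [12] addr=0x70 blk=7 s=3: VC-HIT | VC [28, 23, 11]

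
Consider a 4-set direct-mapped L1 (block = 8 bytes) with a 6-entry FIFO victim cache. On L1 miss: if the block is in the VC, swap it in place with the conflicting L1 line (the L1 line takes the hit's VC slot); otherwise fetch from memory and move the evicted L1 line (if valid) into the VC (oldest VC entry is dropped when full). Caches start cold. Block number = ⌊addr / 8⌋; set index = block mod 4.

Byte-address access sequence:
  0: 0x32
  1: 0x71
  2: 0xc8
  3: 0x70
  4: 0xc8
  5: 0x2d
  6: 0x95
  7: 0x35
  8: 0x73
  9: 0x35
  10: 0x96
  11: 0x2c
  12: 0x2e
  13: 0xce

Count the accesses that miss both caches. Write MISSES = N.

  [0] addr=0x32 blk=6 s=2: MISS | VC []
  [1] addr=0x71 blk=14 s=2: MISS | VC [6]
  [2] addr=0xc8 blk=25 s=1: MISS | VC [6]
  [3] addr=0x70 blk=14 s=2: L1-HIT | VC [6]
  [4] addr=0xc8 blk=25 s=1: L1-HIT | VC [6]
  [5] addr=0x2d blk=5 s=1: MISS | VC [6, 25]
  [6] addr=0x95 blk=18 s=2: MISS | VC [6, 25, 14]
  [7] addr=0x35 blk=6 s=2: VC-HIT | VC [18, 25, 14]
  [8] addr=0x73 blk=14 s=2: VC-HIT | VC [18, 25, 6]
  [9] addr=0x35 blk=6 s=2: VC-HIT | VC [18, 25, 14]
  [10] addr=0x96 blk=18 s=2: VC-HIT | VC [6, 25, 14]
  [11] addr=0x2c blk=5 s=1: L1-HIT | VC [6, 25, 14]
  [12] addr=0x2e blk=5 s=1: L1-HIT | VC [6, 25, 14]
  [13] addr=0xce blk=25 s=1: VC-HIT | VC [6, 5, 14]

MISSES = 5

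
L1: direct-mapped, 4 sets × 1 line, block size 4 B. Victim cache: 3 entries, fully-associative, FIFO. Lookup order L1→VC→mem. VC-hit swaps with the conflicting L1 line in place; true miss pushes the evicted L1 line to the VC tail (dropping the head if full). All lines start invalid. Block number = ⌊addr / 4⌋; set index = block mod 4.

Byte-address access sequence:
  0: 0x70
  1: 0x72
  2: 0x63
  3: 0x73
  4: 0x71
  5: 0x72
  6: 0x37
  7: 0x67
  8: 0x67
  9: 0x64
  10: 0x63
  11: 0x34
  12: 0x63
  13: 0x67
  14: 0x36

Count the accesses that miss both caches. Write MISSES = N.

0: 0x70 (blk 28, set 0) → MISS  vc=[]
1: 0x72 (blk 28, set 0) → L1-HIT  vc=[]
2: 0x63 (blk 24, set 0) → MISS  vc=[28]
3: 0x73 (blk 28, set 0) → VC-HIT  vc=[24]
4: 0x71 (blk 28, set 0) → L1-HIT  vc=[24]
5: 0x72 (blk 28, set 0) → L1-HIT  vc=[24]
6: 0x37 (blk 13, set 1) → MISS  vc=[24]
7: 0x67 (blk 25, set 1) → MISS  vc=[24, 13]
8: 0x67 (blk 25, set 1) → L1-HIT  vc=[24, 13]
9: 0x64 (blk 25, set 1) → L1-HIT  vc=[24, 13]
10: 0x63 (blk 24, set 0) → VC-HIT  vc=[28, 13]
11: 0x34 (blk 13, set 1) → VC-HIT  vc=[28, 25]
12: 0x63 (blk 24, set 0) → L1-HIT  vc=[28, 25]
13: 0x67 (blk 25, set 1) → VC-HIT  vc=[28, 13]
14: 0x36 (blk 13, set 1) → VC-HIT  vc=[28, 25]

MISSES = 4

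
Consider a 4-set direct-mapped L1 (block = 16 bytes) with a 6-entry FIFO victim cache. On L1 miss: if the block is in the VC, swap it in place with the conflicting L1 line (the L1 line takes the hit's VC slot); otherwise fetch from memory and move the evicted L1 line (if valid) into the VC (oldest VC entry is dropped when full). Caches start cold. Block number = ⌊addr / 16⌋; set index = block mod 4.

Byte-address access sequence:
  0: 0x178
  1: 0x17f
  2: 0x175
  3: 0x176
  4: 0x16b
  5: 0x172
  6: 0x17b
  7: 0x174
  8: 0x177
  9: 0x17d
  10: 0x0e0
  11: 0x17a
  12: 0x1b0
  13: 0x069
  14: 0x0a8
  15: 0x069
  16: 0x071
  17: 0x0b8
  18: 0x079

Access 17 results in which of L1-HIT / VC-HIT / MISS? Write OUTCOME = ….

#0 0x178→b23/s3 MISS; vc=[]
#1 0x17f→b23/s3 L1-HIT; vc=[]
#2 0x175→b23/s3 L1-HIT; vc=[]
#3 0x176→b23/s3 L1-HIT; vc=[]
#4 0x16b→b22/s2 MISS; vc=[]
#5 0x172→b23/s3 L1-HIT; vc=[]
#6 0x17b→b23/s3 L1-HIT; vc=[]
#7 0x174→b23/s3 L1-HIT; vc=[]
#8 0x177→b23/s3 L1-HIT; vc=[]
#9 0x17d→b23/s3 L1-HIT; vc=[]
#10 0xe0→b14/s2 MISS; vc=[22]
#11 0x17a→b23/s3 L1-HIT; vc=[22]
#12 0x1b0→b27/s3 MISS; vc=[22,23]
#13 0x69→b6/s2 MISS; vc=[22,23,14]
#14 0xa8→b10/s2 MISS; vc=[22,23,14,6]
#15 0x69→b6/s2 VC-HIT; vc=[22,23,14,10]
#16 0x71→b7/s3 MISS; vc=[22,23,14,10,27]
#17 0xb8→b11/s3 MISS; vc=[22,23,14,10,27,7]
#18 0x79→b7/s3 VC-HIT; vc=[22,23,14,10,27,11]

OUTCOME = MISS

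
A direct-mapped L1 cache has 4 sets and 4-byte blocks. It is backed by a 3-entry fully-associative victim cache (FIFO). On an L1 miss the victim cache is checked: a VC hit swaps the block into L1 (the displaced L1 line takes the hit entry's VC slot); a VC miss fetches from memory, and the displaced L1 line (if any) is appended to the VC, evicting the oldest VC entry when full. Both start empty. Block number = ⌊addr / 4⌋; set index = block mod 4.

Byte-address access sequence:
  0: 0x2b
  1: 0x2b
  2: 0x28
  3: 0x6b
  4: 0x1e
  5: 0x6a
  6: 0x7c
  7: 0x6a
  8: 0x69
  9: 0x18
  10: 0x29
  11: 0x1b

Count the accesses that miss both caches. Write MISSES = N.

  [0] addr=0x2b blk=10 s=2: MISS | VC []
  [1] addr=0x2b blk=10 s=2: L1-HIT | VC []
  [2] addr=0x28 blk=10 s=2: L1-HIT | VC []
  [3] addr=0x6b blk=26 s=2: MISS | VC [10]
  [4] addr=0x1e blk=7 s=3: MISS | VC [10]
  [5] addr=0x6a blk=26 s=2: L1-HIT | VC [10]
  [6] addr=0x7c blk=31 s=3: MISS | VC [10, 7]
  [7] addr=0x6a blk=26 s=2: L1-HIT | VC [10, 7]
  [8] addr=0x69 blk=26 s=2: L1-HIT | VC [10, 7]
  [9] addr=0x18 blk=6 s=2: MISS | VC [10, 7, 26]
  [10] addr=0x29 blk=10 s=2: VC-HIT | VC [6, 7, 26]
  [11] addr=0x1b blk=6 s=2: VC-HIT | VC [10, 7, 26]

MISSES = 5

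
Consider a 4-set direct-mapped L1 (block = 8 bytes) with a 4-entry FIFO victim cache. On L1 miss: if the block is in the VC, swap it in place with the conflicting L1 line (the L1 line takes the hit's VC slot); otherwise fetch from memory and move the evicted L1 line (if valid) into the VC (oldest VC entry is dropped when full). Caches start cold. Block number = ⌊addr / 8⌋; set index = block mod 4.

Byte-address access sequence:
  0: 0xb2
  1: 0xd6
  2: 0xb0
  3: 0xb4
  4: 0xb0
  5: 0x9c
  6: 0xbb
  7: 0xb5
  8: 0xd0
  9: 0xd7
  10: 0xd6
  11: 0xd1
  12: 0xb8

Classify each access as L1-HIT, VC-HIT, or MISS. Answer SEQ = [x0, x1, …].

SEQ = [MISS, MISS, VC-HIT, L1-HIT, L1-HIT, MISS, MISS, L1-HIT, VC-HIT, L1-HIT, L1-HIT, L1-HIT, L1-HIT]

#0 0xb2→b22/s2 MISS; vc=[]
#1 0xd6→b26/s2 MISS; vc=[22]
#2 0xb0→b22/s2 VC-HIT; vc=[26]
#3 0xb4→b22/s2 L1-HIT; vc=[26]
#4 0xb0→b22/s2 L1-HIT; vc=[26]
#5 0x9c→b19/s3 MISS; vc=[26]
#6 0xbb→b23/s3 MISS; vc=[26,19]
#7 0xb5→b22/s2 L1-HIT; vc=[26,19]
#8 0xd0→b26/s2 VC-HIT; vc=[22,19]
#9 0xd7→b26/s2 L1-HIT; vc=[22,19]
#10 0xd6→b26/s2 L1-HIT; vc=[22,19]
#11 0xd1→b26/s2 L1-HIT; vc=[22,19]
#12 0xb8→b23/s3 L1-HIT; vc=[22,19]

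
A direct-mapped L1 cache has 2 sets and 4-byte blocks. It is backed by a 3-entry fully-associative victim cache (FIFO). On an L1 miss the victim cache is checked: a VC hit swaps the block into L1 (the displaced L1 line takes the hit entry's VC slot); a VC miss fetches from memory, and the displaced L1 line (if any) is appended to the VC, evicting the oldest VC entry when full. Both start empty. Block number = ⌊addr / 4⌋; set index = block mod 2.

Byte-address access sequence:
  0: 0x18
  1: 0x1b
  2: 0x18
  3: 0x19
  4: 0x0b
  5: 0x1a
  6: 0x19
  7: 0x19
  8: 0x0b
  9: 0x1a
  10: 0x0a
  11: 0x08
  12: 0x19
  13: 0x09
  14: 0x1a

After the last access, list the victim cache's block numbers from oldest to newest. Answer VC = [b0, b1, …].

0: 0x18 (blk 6, set 0) → MISS  vc=[]
1: 0x1b (blk 6, set 0) → L1-HIT  vc=[]
2: 0x18 (blk 6, set 0) → L1-HIT  vc=[]
3: 0x19 (blk 6, set 0) → L1-HIT  vc=[]
4: 0xb (blk 2, set 0) → MISS  vc=[6]
5: 0x1a (blk 6, set 0) → VC-HIT  vc=[2]
6: 0x19 (blk 6, set 0) → L1-HIT  vc=[2]
7: 0x19 (blk 6, set 0) → L1-HIT  vc=[2]
8: 0xb (blk 2, set 0) → VC-HIT  vc=[6]
9: 0x1a (blk 6, set 0) → VC-HIT  vc=[2]
10: 0xa (blk 2, set 0) → VC-HIT  vc=[6]
11: 0x8 (blk 2, set 0) → L1-HIT  vc=[6]
12: 0x19 (blk 6, set 0) → VC-HIT  vc=[2]
13: 0x9 (blk 2, set 0) → VC-HIT  vc=[6]
14: 0x1a (blk 6, set 0) → VC-HIT  vc=[2]

VC = [2]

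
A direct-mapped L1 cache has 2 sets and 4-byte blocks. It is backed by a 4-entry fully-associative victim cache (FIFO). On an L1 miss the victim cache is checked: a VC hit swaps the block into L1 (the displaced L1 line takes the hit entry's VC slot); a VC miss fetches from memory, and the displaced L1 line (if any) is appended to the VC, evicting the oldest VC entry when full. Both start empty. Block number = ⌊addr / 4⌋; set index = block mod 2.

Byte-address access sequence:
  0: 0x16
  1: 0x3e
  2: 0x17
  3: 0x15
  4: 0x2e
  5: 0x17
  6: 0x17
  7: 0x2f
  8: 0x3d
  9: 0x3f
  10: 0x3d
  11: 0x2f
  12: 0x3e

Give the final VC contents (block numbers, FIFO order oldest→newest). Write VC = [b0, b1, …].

#0 0x16→b5/s1 MISS; vc=[]
#1 0x3e→b15/s1 MISS; vc=[5]
#2 0x17→b5/s1 VC-HIT; vc=[15]
#3 0x15→b5/s1 L1-HIT; vc=[15]
#4 0x2e→b11/s1 MISS; vc=[15,5]
#5 0x17→b5/s1 VC-HIT; vc=[15,11]
#6 0x17→b5/s1 L1-HIT; vc=[15,11]
#7 0x2f→b11/s1 VC-HIT; vc=[15,5]
#8 0x3d→b15/s1 VC-HIT; vc=[11,5]
#9 0x3f→b15/s1 L1-HIT; vc=[11,5]
#10 0x3d→b15/s1 L1-HIT; vc=[11,5]
#11 0x2f→b11/s1 VC-HIT; vc=[15,5]
#12 0x3e→b15/s1 VC-HIT; vc=[11,5]

VC = [11, 5]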